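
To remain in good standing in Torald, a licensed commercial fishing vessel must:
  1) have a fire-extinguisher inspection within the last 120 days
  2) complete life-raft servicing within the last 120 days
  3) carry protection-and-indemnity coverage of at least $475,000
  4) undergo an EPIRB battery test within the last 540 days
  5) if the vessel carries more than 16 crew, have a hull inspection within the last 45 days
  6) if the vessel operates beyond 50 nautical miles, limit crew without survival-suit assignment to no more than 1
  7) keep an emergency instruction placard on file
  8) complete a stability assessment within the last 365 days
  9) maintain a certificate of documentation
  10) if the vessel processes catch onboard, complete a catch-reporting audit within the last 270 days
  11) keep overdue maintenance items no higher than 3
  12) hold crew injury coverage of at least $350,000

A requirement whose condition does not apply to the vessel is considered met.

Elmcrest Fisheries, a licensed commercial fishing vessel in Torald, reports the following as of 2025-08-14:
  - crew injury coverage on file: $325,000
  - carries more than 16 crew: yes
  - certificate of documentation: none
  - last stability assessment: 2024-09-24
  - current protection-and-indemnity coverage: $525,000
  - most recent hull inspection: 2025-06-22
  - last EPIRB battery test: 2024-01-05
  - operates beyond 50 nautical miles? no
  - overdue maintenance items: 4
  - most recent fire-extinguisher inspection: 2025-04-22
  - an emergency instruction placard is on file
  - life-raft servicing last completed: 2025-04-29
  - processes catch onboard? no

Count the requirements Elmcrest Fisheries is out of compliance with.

1. fire-extinguisher inspection 114 days ago vs limit 120 → met
2. life-raft servicing 107 days ago vs limit 120 → met
3. protection-and-indemnity coverage $525,000 ≥ $475,000 → met
4. EPIRB battery test 587 days ago vs limit 540 → not met
5. condition 'carries more than 16 crew' holds; hull inspection 53 days ago vs limit 45 → not met
6. condition 'operates beyond 50 nautical miles' does not hold → requirement n/a → met
7. emergency instruction placard present → met
8. stability assessment 324 days ago vs limit 365 → met
9. certificate of documentation absent → not met
10. condition 'processes catch onboard' does not hold → requirement n/a → met
11. overdue maintenance items 4 > 3 → not met
12. crew injury coverage $325,000 < $350,000 → not met
Not met: 5 of 12

5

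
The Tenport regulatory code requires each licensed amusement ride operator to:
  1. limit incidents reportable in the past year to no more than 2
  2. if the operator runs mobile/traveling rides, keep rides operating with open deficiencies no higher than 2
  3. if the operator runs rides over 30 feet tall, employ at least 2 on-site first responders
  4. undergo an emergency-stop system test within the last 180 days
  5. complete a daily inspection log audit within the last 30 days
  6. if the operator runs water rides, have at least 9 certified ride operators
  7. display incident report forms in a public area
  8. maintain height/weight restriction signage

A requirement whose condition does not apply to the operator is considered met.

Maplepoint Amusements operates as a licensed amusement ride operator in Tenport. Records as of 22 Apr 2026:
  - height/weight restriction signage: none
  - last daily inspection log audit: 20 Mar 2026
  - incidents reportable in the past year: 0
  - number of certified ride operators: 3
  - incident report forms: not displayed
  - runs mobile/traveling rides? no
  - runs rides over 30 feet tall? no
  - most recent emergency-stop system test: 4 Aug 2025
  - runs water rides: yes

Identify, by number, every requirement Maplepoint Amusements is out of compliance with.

4, 5, 6, 7, 8

1. incidents reportable in the past year 0 ≤ 2 → met
2. condition 'runs mobile/traveling rides' does not hold → requirement n/a → met
3. condition 'runs rides over 30 feet tall' does not hold → requirement n/a → met
4. emergency-stop system test 261 days ago vs limit 180 → not met
5. daily inspection log audit 33 days ago vs limit 30 → not met
6. condition 'runs water rides' holds; certified ride operators 3 < 9 → not met
7. incident report forms absent → not met
8. height/weight restriction signage absent → not met
Not met: 4, 5, 6, 7, 8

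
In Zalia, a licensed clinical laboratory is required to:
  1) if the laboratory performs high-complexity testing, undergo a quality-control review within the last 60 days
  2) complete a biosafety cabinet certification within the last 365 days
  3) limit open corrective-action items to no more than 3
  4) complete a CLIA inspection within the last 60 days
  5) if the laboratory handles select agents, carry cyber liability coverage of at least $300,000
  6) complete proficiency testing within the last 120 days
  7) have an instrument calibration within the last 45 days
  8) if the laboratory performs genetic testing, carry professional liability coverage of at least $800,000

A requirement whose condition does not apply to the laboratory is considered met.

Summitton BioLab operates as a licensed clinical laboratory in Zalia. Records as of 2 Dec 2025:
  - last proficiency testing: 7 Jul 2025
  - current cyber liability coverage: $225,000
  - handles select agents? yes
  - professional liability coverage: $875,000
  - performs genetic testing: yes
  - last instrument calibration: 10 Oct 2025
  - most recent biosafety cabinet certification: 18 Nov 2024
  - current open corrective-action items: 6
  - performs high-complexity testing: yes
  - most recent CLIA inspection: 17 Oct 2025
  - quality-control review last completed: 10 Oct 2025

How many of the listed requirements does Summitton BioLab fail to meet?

1. condition 'performs high-complexity testing' holds; quality-control review 53 days ago vs limit 60 → met
2. biosafety cabinet certification 379 days ago vs limit 365 → not met
3. open corrective-action items 6 > 3 → not met
4. CLIA inspection 46 days ago vs limit 60 → met
5. condition 'handles select agents' holds; cyber liability coverage $225,000 < $300,000 → not met
6. proficiency testing 148 days ago vs limit 120 → not met
7. instrument calibration 53 days ago vs limit 45 → not met
8. condition 'performs genetic testing' holds; professional liability coverage $875,000 ≥ $800,000 → met
Not met: 5 of 8

5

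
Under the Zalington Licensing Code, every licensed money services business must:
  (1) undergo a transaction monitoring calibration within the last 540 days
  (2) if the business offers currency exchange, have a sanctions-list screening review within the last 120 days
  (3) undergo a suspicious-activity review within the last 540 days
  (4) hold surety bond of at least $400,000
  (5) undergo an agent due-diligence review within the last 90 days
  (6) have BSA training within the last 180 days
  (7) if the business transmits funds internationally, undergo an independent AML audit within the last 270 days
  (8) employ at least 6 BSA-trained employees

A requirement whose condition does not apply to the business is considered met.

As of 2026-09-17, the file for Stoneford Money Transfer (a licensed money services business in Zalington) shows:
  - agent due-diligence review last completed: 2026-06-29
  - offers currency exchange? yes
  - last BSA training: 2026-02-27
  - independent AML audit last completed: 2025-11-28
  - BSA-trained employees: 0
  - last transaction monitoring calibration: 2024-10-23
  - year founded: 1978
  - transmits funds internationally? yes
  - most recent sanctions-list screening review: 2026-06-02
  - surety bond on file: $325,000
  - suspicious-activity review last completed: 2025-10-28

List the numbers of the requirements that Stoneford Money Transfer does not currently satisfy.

1. transaction monitoring calibration 694 days ago vs limit 540 → not met
2. condition 'offers currency exchange' holds; sanctions-list screening review 107 days ago vs limit 120 → met
3. suspicious-activity review 324 days ago vs limit 540 → met
4. surety bond $325,000 < $400,000 → not met
5. agent due-diligence review 80 days ago vs limit 90 → met
6. BSA training 202 days ago vs limit 180 → not met
7. condition 'transmits funds internationally' holds; independent AML audit 293 days ago vs limit 270 → not met
8. BSA-trained employees 0 < 6 → not met
Not met: 1, 4, 6, 7, 8

1, 4, 6, 7, 8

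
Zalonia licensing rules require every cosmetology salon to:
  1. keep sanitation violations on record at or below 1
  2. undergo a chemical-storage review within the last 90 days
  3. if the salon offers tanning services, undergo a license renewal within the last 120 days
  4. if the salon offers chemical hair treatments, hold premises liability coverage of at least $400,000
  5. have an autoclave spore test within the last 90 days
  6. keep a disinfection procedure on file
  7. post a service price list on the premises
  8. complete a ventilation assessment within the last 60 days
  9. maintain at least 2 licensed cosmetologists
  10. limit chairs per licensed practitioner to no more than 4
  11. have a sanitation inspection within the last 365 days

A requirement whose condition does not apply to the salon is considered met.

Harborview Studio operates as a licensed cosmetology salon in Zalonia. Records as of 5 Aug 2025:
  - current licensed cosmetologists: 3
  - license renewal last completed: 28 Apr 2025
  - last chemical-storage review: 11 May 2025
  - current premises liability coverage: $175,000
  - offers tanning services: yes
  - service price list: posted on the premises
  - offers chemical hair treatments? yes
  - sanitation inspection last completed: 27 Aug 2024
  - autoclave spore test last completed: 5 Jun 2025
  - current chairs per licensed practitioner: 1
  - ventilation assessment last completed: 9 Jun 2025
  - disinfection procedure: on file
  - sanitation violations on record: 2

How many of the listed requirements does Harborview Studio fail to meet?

2

1. sanitation violations on record 2 > 1 → not met
2. chemical-storage review 86 days ago vs limit 90 → met
3. condition 'offers tanning services' holds; license renewal 99 days ago vs limit 120 → met
4. condition 'offers chemical hair treatments' holds; premises liability coverage $175,000 < $400,000 → not met
5. autoclave spore test 61 days ago vs limit 90 → met
6. disinfection procedure present → met
7. service price list present → met
8. ventilation assessment 57 days ago vs limit 60 → met
9. licensed cosmetologists 3 ≥ 2 → met
10. chairs per licensed practitioner 1 ≤ 4 → met
11. sanitation inspection 343 days ago vs limit 365 → met
Not met: 2 of 11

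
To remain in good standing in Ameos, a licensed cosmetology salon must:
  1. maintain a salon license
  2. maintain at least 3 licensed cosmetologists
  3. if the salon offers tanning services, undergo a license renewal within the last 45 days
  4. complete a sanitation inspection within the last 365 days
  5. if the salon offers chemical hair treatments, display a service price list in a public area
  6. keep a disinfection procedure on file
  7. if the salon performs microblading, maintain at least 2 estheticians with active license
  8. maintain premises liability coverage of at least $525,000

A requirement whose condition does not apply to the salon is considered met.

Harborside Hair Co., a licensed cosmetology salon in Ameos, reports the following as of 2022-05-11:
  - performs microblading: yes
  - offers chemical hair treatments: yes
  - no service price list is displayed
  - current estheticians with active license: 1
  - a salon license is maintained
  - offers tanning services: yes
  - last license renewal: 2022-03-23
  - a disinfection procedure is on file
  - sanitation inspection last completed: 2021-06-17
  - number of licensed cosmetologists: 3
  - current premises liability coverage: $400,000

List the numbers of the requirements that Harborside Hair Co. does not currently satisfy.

1. salon license present → met
2. licensed cosmetologists 3 ≥ 3 → met
3. condition 'offers tanning services' holds; license renewal 49 days ago vs limit 45 → not met
4. sanitation inspection 328 days ago vs limit 365 → met
5. condition 'offers chemical hair treatments' holds; service price list absent → not met
6. disinfection procedure present → met
7. condition 'performs microblading' holds; estheticians with active license 1 < 2 → not met
8. premises liability coverage $400,000 < $525,000 → not met
Not met: 3, 5, 7, 8

3, 5, 7, 8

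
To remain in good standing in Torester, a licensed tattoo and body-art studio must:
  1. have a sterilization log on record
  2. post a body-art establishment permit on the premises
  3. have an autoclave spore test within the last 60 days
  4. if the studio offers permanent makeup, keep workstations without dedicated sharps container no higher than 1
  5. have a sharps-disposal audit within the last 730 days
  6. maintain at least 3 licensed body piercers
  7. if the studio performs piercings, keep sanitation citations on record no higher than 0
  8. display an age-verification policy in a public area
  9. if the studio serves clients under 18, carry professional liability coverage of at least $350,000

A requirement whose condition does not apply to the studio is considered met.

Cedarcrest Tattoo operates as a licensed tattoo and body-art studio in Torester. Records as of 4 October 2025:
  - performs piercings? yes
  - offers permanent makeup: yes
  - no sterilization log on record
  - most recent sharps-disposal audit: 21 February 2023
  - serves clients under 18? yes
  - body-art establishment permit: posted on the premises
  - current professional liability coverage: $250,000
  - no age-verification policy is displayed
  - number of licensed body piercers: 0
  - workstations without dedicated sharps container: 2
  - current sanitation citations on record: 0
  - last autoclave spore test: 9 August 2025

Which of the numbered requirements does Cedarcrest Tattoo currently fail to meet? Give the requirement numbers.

1. sterilization log absent → not met
2. body-art establishment permit present → met
3. autoclave spore test 56 days ago vs limit 60 → met
4. condition 'offers permanent makeup' holds; workstations without dedicated sharps container 2 > 1 → not met
5. sharps-disposal audit 956 days ago vs limit 730 → not met
6. licensed body piercers 0 < 3 → not met
7. condition 'performs piercings' holds; sanitation citations on record 0 ≤ 0 → met
8. age-verification policy absent → not met
9. condition 'serves clients under 18' holds; professional liability coverage $250,000 < $350,000 → not met
Not met: 1, 4, 5, 6, 8, 9

1, 4, 5, 6, 8, 9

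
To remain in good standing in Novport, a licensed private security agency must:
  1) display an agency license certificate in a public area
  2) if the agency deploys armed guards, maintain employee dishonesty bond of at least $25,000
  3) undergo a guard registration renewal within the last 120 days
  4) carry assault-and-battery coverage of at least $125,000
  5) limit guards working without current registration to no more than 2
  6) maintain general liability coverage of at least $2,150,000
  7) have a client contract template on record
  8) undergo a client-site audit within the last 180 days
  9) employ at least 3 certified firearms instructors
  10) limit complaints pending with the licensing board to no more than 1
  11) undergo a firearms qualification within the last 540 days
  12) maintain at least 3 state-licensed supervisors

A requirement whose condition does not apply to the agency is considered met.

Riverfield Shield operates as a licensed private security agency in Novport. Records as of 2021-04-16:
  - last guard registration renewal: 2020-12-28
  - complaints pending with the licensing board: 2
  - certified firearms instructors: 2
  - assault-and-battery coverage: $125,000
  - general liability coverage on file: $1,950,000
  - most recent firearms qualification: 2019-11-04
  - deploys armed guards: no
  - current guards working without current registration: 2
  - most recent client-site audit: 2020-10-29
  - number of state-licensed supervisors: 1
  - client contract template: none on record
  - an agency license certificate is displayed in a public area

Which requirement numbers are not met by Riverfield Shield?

1. agency license certificate present → met
2. condition 'deploys armed guards' does not hold → requirement n/a → met
3. guard registration renewal 109 days ago vs limit 120 → met
4. assault-and-battery coverage $125,000 ≥ $125,000 → met
5. guards working without current registration 2 ≤ 2 → met
6. general liability coverage $1,950,000 < $2,150,000 → not met
7. client contract template absent → not met
8. client-site audit 169 days ago vs limit 180 → met
9. certified firearms instructors 2 < 3 → not met
10. complaints pending with the licensing board 2 > 1 → not met
11. firearms qualification 529 days ago vs limit 540 → met
12. state-licensed supervisors 1 < 3 → not met
Not met: 6, 7, 9, 10, 12

6, 7, 9, 10, 12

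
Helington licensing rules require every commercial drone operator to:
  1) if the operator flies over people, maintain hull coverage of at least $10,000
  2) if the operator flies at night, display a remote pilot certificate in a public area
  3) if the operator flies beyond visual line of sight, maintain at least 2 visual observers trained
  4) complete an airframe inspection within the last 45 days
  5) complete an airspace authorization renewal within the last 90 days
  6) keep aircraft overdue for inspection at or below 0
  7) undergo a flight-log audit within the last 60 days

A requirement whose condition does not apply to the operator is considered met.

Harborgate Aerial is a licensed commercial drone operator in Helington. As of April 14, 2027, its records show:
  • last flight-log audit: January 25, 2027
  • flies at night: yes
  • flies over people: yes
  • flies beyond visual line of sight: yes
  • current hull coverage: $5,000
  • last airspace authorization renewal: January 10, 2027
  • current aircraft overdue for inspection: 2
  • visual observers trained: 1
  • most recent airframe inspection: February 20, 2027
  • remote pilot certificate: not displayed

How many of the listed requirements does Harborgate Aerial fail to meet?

1. condition 'flies over people' holds; hull coverage $5,000 < $10,000 → not met
2. condition 'flies at night' holds; remote pilot certificate absent → not met
3. condition 'flies beyond visual line of sight' holds; visual observers trained 1 < 2 → not met
4. airframe inspection 53 days ago vs limit 45 → not met
5. airspace authorization renewal 94 days ago vs limit 90 → not met
6. aircraft overdue for inspection 2 > 0 → not met
7. flight-log audit 79 days ago vs limit 60 → not met
Not met: 7 of 7

7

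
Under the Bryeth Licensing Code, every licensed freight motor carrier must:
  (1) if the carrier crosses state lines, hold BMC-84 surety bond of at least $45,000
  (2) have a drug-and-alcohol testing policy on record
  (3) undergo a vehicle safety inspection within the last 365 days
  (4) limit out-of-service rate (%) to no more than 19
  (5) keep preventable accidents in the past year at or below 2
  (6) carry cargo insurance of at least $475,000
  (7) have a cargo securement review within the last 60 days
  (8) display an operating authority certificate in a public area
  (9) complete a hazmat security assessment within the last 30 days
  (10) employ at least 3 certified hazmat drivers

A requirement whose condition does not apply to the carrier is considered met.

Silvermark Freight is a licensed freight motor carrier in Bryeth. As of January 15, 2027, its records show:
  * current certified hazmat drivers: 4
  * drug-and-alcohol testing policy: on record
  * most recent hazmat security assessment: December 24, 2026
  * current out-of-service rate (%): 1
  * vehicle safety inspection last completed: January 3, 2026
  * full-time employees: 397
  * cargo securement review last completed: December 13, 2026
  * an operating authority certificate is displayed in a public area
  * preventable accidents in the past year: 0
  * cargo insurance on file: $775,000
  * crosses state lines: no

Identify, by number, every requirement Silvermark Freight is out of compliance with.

1. condition 'crosses state lines' does not hold → requirement n/a → met
2. drug-and-alcohol testing policy present → met
3. vehicle safety inspection 377 days ago vs limit 365 → not met
4. out-of-service rate (%) 1 ≤ 19 → met
5. preventable accidents in the past year 0 ≤ 2 → met
6. cargo insurance $775,000 ≥ $475,000 → met
7. cargo securement review 33 days ago vs limit 60 → met
8. operating authority certificate present → met
9. hazmat security assessment 22 days ago vs limit 30 → met
10. certified hazmat drivers 4 ≥ 3 → met
Not met: 3

3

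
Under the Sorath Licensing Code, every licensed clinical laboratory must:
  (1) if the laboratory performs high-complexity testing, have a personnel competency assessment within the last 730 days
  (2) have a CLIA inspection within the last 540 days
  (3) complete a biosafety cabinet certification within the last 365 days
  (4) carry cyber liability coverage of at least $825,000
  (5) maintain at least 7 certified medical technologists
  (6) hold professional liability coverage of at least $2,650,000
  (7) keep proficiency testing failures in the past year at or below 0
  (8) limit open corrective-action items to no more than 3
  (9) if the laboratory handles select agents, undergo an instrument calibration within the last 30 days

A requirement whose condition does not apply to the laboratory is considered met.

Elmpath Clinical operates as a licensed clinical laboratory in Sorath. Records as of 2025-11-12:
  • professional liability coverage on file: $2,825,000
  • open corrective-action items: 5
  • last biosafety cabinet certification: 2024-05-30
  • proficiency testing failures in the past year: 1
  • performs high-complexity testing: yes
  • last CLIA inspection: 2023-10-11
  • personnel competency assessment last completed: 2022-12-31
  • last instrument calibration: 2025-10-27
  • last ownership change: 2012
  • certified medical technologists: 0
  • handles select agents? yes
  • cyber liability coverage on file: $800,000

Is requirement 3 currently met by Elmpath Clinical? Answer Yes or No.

No

3. biosafety cabinet certification 531 days ago vs limit 365 → not met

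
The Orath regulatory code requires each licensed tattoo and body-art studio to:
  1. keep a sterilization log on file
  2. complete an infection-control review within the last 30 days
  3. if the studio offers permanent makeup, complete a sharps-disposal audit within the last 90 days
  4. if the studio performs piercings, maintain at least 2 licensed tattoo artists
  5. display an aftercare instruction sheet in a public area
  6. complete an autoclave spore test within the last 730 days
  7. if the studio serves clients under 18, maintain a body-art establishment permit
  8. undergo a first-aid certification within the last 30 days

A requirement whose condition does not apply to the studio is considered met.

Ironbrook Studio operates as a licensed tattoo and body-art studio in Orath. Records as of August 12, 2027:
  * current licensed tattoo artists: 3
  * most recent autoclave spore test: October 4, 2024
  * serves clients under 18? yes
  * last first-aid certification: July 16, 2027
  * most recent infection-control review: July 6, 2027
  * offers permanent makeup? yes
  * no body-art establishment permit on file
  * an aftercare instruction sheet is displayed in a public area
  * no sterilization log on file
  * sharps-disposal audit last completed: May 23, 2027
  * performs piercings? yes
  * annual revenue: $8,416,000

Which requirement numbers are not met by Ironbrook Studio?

1. sterilization log absent → not met
2. infection-control review 37 days ago vs limit 30 → not met
3. condition 'offers permanent makeup' holds; sharps-disposal audit 81 days ago vs limit 90 → met
4. condition 'performs piercings' holds; licensed tattoo artists 3 ≥ 2 → met
5. aftercare instruction sheet present → met
6. autoclave spore test 1042 days ago vs limit 730 → not met
7. condition 'serves clients under 18' holds; body-art establishment permit absent → not met
8. first-aid certification 27 days ago vs limit 30 → met
Not met: 1, 2, 6, 7

1, 2, 6, 7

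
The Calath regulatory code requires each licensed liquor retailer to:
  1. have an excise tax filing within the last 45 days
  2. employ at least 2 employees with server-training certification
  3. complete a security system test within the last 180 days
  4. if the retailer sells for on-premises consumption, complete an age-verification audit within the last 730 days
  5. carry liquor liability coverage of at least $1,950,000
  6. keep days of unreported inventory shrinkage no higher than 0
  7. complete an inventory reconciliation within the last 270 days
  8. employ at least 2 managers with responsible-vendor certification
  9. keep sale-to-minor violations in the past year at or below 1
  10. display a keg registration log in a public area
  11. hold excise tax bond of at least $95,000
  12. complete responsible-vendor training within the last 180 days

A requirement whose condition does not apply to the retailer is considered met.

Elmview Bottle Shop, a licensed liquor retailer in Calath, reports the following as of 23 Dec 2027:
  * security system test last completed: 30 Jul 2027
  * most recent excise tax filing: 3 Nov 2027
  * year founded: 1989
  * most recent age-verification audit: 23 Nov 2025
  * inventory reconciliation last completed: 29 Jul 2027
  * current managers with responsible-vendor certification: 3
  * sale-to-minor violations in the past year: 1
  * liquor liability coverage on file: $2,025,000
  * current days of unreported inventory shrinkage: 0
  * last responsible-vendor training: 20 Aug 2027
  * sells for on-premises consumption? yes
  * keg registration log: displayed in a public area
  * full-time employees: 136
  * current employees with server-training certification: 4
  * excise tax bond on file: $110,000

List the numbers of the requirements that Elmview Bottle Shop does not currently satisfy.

1, 4

1. excise tax filing 50 days ago vs limit 45 → not met
2. employees with server-training certification 4 ≥ 2 → met
3. security system test 146 days ago vs limit 180 → met
4. condition 'sells for on-premises consumption' holds; age-verification audit 760 days ago vs limit 730 → not met
5. liquor liability coverage $2,025,000 ≥ $1,950,000 → met
6. days of unreported inventory shrinkage 0 ≤ 0 → met
7. inventory reconciliation 147 days ago vs limit 270 → met
8. managers with responsible-vendor certification 3 ≥ 2 → met
9. sale-to-minor violations in the past year 1 ≤ 1 → met
10. keg registration log present → met
11. excise tax bond $110,000 ≥ $95,000 → met
12. responsible-vendor training 125 days ago vs limit 180 → met
Not met: 1, 4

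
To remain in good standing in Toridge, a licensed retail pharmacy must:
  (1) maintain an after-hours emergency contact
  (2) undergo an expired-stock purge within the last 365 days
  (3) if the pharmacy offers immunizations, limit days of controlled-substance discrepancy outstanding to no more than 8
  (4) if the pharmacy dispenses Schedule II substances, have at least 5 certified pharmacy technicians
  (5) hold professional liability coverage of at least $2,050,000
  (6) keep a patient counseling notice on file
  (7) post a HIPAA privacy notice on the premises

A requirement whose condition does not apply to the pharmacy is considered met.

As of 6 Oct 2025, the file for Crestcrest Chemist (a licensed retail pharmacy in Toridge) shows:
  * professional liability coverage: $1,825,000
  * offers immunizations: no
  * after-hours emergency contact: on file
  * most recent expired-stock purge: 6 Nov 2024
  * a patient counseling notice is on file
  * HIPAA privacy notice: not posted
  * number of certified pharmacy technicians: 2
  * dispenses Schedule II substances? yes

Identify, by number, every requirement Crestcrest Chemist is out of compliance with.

1. after-hours emergency contact present → met
2. expired-stock purge 334 days ago vs limit 365 → met
3. condition 'offers immunizations' does not hold → requirement n/a → met
4. condition 'dispenses Schedule II substances' holds; certified pharmacy technicians 2 < 5 → not met
5. professional liability coverage $1,825,000 < $2,050,000 → not met
6. patient counseling notice present → met
7. HIPAA privacy notice absent → not met
Not met: 4, 5, 7

4, 5, 7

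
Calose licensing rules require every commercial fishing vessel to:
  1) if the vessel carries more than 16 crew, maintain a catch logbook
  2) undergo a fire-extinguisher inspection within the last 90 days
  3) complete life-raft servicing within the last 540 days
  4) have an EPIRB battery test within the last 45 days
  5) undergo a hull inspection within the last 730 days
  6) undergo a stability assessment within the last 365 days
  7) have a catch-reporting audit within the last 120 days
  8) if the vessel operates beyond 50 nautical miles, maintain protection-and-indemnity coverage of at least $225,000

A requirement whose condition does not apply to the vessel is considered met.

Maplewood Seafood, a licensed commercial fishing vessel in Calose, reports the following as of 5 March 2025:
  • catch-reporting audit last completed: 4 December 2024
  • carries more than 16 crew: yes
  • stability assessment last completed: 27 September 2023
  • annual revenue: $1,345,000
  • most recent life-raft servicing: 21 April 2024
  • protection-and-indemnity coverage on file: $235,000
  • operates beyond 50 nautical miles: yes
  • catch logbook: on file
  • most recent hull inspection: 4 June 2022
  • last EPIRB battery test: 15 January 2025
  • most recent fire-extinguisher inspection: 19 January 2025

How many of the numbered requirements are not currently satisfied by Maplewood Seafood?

3

1. condition 'carries more than 16 crew' holds; catch logbook present → met
2. fire-extinguisher inspection 45 days ago vs limit 90 → met
3. life-raft servicing 318 days ago vs limit 540 → met
4. EPIRB battery test 49 days ago vs limit 45 → not met
5. hull inspection 1005 days ago vs limit 730 → not met
6. stability assessment 525 days ago vs limit 365 → not met
7. catch-reporting audit 91 days ago vs limit 120 → met
8. condition 'operates beyond 50 nautical miles' holds; protection-and-indemnity coverage $235,000 ≥ $225,000 → met
Not met: 3 of 8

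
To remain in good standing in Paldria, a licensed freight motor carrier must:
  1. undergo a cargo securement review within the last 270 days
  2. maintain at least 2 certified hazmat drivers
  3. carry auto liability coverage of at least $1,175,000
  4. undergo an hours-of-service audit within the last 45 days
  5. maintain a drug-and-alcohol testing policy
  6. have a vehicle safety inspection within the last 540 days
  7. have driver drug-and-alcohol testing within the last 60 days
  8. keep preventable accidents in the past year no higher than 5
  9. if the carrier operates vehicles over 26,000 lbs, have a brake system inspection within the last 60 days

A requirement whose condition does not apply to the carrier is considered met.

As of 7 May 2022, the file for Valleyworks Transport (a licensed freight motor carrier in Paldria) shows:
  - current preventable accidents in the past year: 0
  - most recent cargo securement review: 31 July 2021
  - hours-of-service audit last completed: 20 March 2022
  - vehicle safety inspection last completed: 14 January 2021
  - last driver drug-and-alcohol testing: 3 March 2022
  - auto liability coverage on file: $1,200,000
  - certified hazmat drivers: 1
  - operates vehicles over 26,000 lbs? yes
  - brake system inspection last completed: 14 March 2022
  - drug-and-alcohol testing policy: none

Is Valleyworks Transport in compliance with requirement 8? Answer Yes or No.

Yes

8. preventable accidents in the past year 0 ≤ 5 → met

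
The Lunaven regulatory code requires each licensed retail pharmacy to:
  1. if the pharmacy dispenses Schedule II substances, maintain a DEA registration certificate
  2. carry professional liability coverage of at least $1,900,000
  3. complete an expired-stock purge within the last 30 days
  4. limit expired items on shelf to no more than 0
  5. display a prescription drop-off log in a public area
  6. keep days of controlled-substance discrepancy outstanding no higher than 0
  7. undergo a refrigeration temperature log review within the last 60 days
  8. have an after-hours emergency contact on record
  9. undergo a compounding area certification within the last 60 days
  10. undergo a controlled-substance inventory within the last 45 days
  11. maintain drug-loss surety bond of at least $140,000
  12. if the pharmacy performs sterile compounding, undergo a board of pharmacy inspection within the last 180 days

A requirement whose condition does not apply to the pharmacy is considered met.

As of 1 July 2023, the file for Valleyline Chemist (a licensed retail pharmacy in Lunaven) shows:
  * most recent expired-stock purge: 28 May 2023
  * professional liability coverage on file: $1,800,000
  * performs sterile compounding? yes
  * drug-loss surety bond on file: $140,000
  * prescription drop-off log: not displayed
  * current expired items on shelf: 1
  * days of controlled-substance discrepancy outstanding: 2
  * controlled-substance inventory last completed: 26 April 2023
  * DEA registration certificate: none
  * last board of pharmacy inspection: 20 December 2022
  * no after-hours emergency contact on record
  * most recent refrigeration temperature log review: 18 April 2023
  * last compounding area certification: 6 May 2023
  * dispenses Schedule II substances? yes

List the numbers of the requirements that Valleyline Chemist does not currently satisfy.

1. condition 'dispenses Schedule II substances' holds; DEA registration certificate absent → not met
2. professional liability coverage $1,800,000 < $1,900,000 → not met
3. expired-stock purge 34 days ago vs limit 30 → not met
4. expired items on shelf 1 > 0 → not met
5. prescription drop-off log absent → not met
6. days of controlled-substance discrepancy outstanding 2 > 0 → not met
7. refrigeration temperature log review 74 days ago vs limit 60 → not met
8. after-hours emergency contact absent → not met
9. compounding area certification 56 days ago vs limit 60 → met
10. controlled-substance inventory 66 days ago vs limit 45 → not met
11. drug-loss surety bond $140,000 ≥ $140,000 → met
12. condition 'performs sterile compounding' holds; board of pharmacy inspection 193 days ago vs limit 180 → not met
Not met: 1, 2, 3, 4, 5, 6, 7, 8, 10, 12

1, 2, 3, 4, 5, 6, 7, 8, 10, 12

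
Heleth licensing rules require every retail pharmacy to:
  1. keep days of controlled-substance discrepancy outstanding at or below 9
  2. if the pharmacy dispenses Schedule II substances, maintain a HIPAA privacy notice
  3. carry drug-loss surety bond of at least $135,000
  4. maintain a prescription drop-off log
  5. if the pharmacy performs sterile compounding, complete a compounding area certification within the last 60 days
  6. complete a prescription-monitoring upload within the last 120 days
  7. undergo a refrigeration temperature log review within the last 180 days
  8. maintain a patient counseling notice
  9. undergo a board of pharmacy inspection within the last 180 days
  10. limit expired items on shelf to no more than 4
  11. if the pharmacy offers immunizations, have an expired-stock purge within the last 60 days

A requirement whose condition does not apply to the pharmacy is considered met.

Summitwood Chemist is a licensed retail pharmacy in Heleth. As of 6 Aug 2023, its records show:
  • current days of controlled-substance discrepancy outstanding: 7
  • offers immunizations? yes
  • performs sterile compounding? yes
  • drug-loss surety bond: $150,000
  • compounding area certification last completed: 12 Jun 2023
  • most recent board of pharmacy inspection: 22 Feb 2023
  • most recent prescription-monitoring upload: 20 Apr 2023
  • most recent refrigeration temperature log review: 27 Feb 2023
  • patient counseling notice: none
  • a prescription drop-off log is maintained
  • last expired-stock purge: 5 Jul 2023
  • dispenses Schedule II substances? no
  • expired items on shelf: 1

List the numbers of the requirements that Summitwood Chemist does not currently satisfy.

8

1. days of controlled-substance discrepancy outstanding 7 ≤ 9 → met
2. condition 'dispenses Schedule II substances' does not hold → requirement n/a → met
3. drug-loss surety bond $150,000 ≥ $135,000 → met
4. prescription drop-off log present → met
5. condition 'performs sterile compounding' holds; compounding area certification 55 days ago vs limit 60 → met
6. prescription-monitoring upload 108 days ago vs limit 120 → met
7. refrigeration temperature log review 160 days ago vs limit 180 → met
8. patient counseling notice absent → not met
9. board of pharmacy inspection 165 days ago vs limit 180 → met
10. expired items on shelf 1 ≤ 4 → met
11. condition 'offers immunizations' holds; expired-stock purge 32 days ago vs limit 60 → met
Not met: 8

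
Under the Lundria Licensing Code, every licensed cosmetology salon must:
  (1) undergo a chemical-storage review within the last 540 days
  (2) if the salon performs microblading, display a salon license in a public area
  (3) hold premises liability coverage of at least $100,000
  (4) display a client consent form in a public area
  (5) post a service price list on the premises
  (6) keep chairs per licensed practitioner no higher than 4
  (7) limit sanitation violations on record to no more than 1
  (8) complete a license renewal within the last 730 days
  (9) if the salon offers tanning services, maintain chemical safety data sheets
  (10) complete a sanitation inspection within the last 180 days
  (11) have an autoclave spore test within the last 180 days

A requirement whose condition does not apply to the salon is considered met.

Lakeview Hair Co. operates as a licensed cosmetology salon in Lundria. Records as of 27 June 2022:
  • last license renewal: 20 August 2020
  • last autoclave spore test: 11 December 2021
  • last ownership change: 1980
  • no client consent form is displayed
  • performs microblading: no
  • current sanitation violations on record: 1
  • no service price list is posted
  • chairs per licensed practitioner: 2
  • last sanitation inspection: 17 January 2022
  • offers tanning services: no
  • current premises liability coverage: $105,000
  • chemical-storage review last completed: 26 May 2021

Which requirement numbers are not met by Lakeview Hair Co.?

1. chemical-storage review 397 days ago vs limit 540 → met
2. condition 'performs microblading' does not hold → requirement n/a → met
3. premises liability coverage $105,000 ≥ $100,000 → met
4. client consent form absent → not met
5. service price list absent → not met
6. chairs per licensed practitioner 2 ≤ 4 → met
7. sanitation violations on record 1 ≤ 1 → met
8. license renewal 676 days ago vs limit 730 → met
9. condition 'offers tanning services' does not hold → requirement n/a → met
10. sanitation inspection 161 days ago vs limit 180 → met
11. autoclave spore test 198 days ago vs limit 180 → not met
Not met: 4, 5, 11

4, 5, 11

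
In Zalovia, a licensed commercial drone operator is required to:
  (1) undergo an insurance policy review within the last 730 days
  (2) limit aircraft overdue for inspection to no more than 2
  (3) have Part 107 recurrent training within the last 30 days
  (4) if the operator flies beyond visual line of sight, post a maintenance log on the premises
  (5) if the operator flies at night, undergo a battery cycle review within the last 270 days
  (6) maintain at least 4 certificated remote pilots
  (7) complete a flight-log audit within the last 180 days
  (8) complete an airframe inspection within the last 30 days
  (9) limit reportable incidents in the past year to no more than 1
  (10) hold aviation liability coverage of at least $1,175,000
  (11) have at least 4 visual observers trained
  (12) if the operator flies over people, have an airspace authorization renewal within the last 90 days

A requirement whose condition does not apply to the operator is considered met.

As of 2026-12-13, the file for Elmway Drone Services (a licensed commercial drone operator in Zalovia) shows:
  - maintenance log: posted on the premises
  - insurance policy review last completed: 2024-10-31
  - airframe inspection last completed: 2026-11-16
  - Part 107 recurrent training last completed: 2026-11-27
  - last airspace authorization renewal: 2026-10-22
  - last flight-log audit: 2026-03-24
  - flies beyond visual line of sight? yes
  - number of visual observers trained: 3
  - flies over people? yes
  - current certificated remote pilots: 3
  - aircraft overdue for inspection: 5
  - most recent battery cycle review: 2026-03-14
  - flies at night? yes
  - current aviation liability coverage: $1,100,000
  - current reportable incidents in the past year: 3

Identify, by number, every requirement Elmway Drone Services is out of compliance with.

1, 2, 5, 6, 7, 9, 10, 11

1. insurance policy review 773 days ago vs limit 730 → not met
2. aircraft overdue for inspection 5 > 2 → not met
3. Part 107 recurrent training 16 days ago vs limit 30 → met
4. condition 'flies beyond visual line of sight' holds; maintenance log present → met
5. condition 'flies at night' holds; battery cycle review 274 days ago vs limit 270 → not met
6. certificated remote pilots 3 < 4 → not met
7. flight-log audit 264 days ago vs limit 180 → not met
8. airframe inspection 27 days ago vs limit 30 → met
9. reportable incidents in the past year 3 > 1 → not met
10. aviation liability coverage $1,100,000 < $1,175,000 → not met
11. visual observers trained 3 < 4 → not met
12. condition 'flies over people' holds; airspace authorization renewal 52 days ago vs limit 90 → met
Not met: 1, 2, 5, 6, 7, 9, 10, 11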